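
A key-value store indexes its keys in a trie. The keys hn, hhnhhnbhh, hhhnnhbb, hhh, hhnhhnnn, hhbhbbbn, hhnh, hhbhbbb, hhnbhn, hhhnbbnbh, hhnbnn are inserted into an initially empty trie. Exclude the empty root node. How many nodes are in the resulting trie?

34

Trie structure (* marks end of a word):
(root)
└─ h
   ├─ h
   │  ├─ b
   │  │  └─ h
   │  │     └─ b
   │  │        └─ b
   │  │           └─ b *
   │  │              └─ n *
   │  ├─ h *
   │  │  └─ n
   │  │     ├─ b
   │  │     │  └─ b
   │  │     │     └─ n
   │  │     │        └─ b
   │  │     │           └─ h *
   │  │     └─ n
   │  │        └─ h
   │  │           └─ b
   │  │              └─ b *
   │  └─ n
   │     ├─ b
   │     │  ├─ h
   │     │  │  └─ n *
   │     │  └─ n
   │     │     └─ n *
   │     └─ h *
   │        └─ h
   │           └─ n
   │              ├─ b
   │              │  └─ h
   │              │     └─ h *
   │              └─ n
   │                 └─ n *
   └─ n *
Counting every labelled node above: 34.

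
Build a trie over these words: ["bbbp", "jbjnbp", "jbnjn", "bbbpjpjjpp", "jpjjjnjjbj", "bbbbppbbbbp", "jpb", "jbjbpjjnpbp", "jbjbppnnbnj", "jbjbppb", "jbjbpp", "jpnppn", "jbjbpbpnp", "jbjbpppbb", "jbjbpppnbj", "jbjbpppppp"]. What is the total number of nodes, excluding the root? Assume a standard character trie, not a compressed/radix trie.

For each word, the new-node count is its length minus the longest prefix already in the trie:
  "bbbp" → 4 new (b, b, b, p)
  "jbjnbp" → 6 new (j, b, j, n, b, p)
  "jbnjn" → prefix "jb" already present; 3 new (n, j, n)
  "bbbpjpjjpp" → prefix "bbbp" already present; 6 new (j, p, j, j, p, p)
  "jpjjjnjjbj" → prefix "j" already present; 9 new (p, j, j, j, n, j, j, b, j)
  "bbbbppbbbbp" → prefix "bbb" already present; 8 new (b, p, p, b, b, b, b, p)
  "jpb" → prefix "jp" already present; 1 new (b)
  "jbjbpjjnpbp" → prefix "jbj" already present; 8 new (b, p, j, j, n, p, b, p)
  "jbjbppnnbnj" → prefix "jbjbp" already present; 6 new (p, n, n, b, n, j)
  "jbjbppb" → prefix "jbjbpp" already present; 1 new (b)
  "jbjbpp" → prefix "jbjbpp" already present; 0 new (none)
  "jpnppn" → prefix "jp" already present; 4 new (n, p, p, n)
  "jbjbpbpnp" → prefix "jbjbp" already present; 4 new (b, p, n, p)
  "jbjbpppbb" → prefix "jbjbpp" already present; 3 new (p, b, b)
  "jbjbpppnbj" → prefix "jbjbppp" already present; 3 new (n, b, j)
  "jbjbpppppp" → prefix "jbjbppp" already present; 3 new (p, p, p)
Total nodes = 4 + 6 + 3 + 6 + 9 + 8 + 1 + 8 + 6 + 1 + 0 + 4 + 4 + 3 + 3 + 3 = 69

69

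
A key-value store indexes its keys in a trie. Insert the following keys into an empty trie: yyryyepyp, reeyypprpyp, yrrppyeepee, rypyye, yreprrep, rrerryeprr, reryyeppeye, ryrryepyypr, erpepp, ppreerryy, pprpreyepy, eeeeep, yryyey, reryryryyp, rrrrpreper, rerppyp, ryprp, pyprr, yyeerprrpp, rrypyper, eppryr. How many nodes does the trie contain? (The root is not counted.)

For each word, the new-node count is its length minus the longest prefix already in the trie:
  "yyryyepyp" → 9 new (y, y, r, y, y, e, p, y, p)
  "reeyypprpyp" → 11 new (r, e, e, y, y, p, p, r, p, y, p)
  "yrrppyeepee" → prefix "y" already present; 10 new (r, r, p, p, y, e, e, p, e, e)
  "rypyye" → prefix "r" already present; 5 new (y, p, y, y, e)
  "yreprrep" → prefix "yr" already present; 6 new (e, p, r, r, e, p)
  "rrerryeprr" → prefix "r" already present; 9 new (r, e, r, r, y, e, p, r, r)
  "reryyeppeye" → prefix "re" already present; 9 new (r, y, y, e, p, p, e, y, e)
  "ryrryepyypr" → prefix "ry" already present; 9 new (r, r, y, e, p, y, y, p, r)
  "erpepp" → 6 new (e, r, p, e, p, p)
  "ppreerryy" → 9 new (p, p, r, e, e, r, r, y, y)
  "pprpreyepy" → prefix "ppr" already present; 7 new (p, r, e, y, e, p, y)
  "eeeeep" → prefix "e" already present; 5 new (e, e, e, e, p)
  "yryyey" → prefix "yr" already present; 4 new (y, y, e, y)
  "reryryryyp" → prefix "rery" already present; 6 new (r, y, r, y, y, p)
  "rrrrpreper" → prefix "rr" already present; 8 new (r, r, p, r, e, p, e, r)
  "rerppyp" → prefix "rer" already present; 4 new (p, p, y, p)
  "ryprp" → prefix "ryp" already present; 2 new (r, p)
  "pyprr" → prefix "p" already present; 4 new (y, p, r, r)
  "yyeerprrpp" → prefix "yy" already present; 8 new (e, e, r, p, r, r, p, p)
  "rrypyper" → prefix "rr" already present; 6 new (y, p, y, p, e, r)
  "eppryr" → prefix "e" already present; 5 new (p, p, r, y, r)
Total nodes = 9 + 11 + 10 + 5 + 6 + 9 + 9 + 9 + 6 + 9 + 7 + 5 + 4 + 6 + 8 + 4 + 2 + 4 + 8 + 6 + 5 = 142

142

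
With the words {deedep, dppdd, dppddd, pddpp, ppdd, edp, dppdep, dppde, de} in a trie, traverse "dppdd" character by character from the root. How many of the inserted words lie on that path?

Check each prefix of "dppdd" against the stored set — each match is an end-marker on the path.
Prefixes of the query that are stored words: "dppdd"
Count: 1

1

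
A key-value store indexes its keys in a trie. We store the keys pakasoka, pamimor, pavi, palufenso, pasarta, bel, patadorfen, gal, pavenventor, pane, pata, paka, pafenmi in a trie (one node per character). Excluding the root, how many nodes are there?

Trace insertions, counting only characters that open a new branch:
  "pakasoka" → 8 new (p, a, k, a, s, o, k, a)
  "pamimor" → prefix "pa" already present; 5 new (m, i, m, o, r)
  "pavi" → prefix "pa" already present; 2 new (v, i)
  "palufenso" → prefix "pa" already present; 7 new (l, u, f, e, n, s, o)
  "pasarta" → prefix "pa" already present; 5 new (s, a, r, t, a)
  "bel" → 3 new (b, e, l)
  "patadorfen" → prefix "pa" already present; 8 new (t, a, d, o, r, f, e, n)
  "gal" → 3 new (g, a, l)
  "pavenventor" → prefix "pav" already present; 8 new (e, n, v, e, n, t, o, r)
  "pane" → prefix "pa" already present; 2 new (n, e)
  "pata" → prefix "pata" already present; 0 new (none)
  "paka" → prefix "paka" already present; 0 new (none)
  "pafenmi" → prefix "pa" already present; 5 new (f, e, n, m, i)
Total nodes = 8 + 5 + 2 + 7 + 5 + 3 + 8 + 3 + 8 + 2 + 0 + 0 + 5 = 56

56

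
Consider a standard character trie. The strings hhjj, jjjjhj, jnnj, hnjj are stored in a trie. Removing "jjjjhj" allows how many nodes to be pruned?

5

After clearing the end-marker at "jjjjhj", prune upward until reaching a node still needed by another word.
The suffix "jjjhj" (5 nodes) is used only by "jjjjhj"; the node for "j" still has the child "n", so pruning stops there.
Nodes removed: 5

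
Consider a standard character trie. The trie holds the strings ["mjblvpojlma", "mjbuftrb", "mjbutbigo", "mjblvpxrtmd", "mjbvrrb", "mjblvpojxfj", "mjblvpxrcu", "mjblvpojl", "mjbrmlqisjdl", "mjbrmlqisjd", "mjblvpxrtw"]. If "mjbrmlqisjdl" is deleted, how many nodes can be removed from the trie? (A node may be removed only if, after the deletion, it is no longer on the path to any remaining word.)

1

A node on "mjbrmlqisjdl"'s path can go only if nothing else ends at it or branches off below it.
The suffix "l" (1 node) is used only by "mjbrmlqisjdl"; "mjbrmlqisjd" is itself a stored word, so pruning stops there.
Nodes removed: 1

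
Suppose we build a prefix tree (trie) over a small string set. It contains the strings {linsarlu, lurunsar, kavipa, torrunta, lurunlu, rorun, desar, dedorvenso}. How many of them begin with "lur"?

Filter for entries beginning with "lur":
Matches: "lurunlu", "lurunsar"
Count: 2

2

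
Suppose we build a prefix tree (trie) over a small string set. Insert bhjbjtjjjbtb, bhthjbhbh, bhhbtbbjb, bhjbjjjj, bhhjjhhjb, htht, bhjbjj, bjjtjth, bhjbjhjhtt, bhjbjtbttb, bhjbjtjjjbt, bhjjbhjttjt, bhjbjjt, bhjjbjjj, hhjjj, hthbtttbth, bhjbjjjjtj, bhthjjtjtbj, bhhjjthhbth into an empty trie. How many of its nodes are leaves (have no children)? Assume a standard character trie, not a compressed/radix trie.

Leaves are exactly the stored words that no other stored word extends.
Those words: "bhhbtbbjb", "bhhjjhhjb", "bhhjjthhbth", "bhjbjhjhtt", "bhjbjjjjtj", "bhjbjjt", "bhjbjtbttb", "bhjbjtjjjbtb", "bhjjbhjttjt", "bhjjbjjj", "bhthjbhbh", "bhthjjtjtbj", "bjjtjth", "hhjjj", "hthbtttbth", "htht"
Leaf count: 16

16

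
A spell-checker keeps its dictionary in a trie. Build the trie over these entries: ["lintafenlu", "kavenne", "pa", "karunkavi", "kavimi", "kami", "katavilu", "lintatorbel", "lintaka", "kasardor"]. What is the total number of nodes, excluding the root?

51

Count nodes per top-level branch (shared prefixes stored once):
  'k'-branch (kami, karunkavi, kasardor, katavilu, kavenne, kavimi): 31 nodes
  'l'-branch (lintafenlu, lintaka, lintatorbel): 18 nodes
  'p'-branch (pa): 2 nodes
Sum: 51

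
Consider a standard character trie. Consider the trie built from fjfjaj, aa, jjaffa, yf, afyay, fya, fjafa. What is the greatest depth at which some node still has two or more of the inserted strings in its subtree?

2

The deepest shared node is where two words last agree before diverging.
"fjafa" and "fjfjaj" agree on "fj" (2 characters) before diverging; nothing deeper is shared.
Longest shared-prefix length: 2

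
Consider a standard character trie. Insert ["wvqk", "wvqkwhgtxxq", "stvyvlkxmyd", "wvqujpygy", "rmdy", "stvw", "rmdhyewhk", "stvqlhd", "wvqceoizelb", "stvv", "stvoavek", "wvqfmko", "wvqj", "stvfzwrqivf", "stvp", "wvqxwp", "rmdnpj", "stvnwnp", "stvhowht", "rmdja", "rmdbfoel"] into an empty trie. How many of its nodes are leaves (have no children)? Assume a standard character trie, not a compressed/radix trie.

Leaves are exactly the stored words that no other stored word extends.
Those words: "rmdbfoel", "rmdhyewhk", "rmdja", "rmdnpj", "rmdy", "stvfzwrqivf", "stvhowht", "stvnwnp", "stvoavek", "stvp", "stvqlhd", "stvv", "stvw", "stvyvlkxmyd", "wvqceoizelb", "wvqfmko", "wvqj", "wvqkwhgtxxq", "wvqujpygy", "wvqxwp"
Leaf count: 20

20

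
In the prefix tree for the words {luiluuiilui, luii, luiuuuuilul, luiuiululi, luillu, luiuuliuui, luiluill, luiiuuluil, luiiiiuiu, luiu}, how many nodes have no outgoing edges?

8

Leaves are exactly the stored words that no other stored word extends.
Those words: "luiiiiuiu", "luiiuuluil", "luillu", "luiluill", "luiluuiilui", "luiuiululi", "luiuuliuui", "luiuuuuilul"
Leaf count: 8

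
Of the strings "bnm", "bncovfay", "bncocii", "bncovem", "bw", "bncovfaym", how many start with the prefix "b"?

Walk to "b"; the words in its subtree are exactly those with that prefix.
Words under "b": bncocii, bncovem, bncovfay, bncovfaym, bnm, bw
Count: 6

6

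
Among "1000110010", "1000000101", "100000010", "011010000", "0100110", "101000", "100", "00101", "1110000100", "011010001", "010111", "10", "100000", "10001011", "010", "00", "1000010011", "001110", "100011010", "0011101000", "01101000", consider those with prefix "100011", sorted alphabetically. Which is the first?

Filter for "100011…" and sort: "1000110010", "100011010"
Position 1: 1000110010

1000110010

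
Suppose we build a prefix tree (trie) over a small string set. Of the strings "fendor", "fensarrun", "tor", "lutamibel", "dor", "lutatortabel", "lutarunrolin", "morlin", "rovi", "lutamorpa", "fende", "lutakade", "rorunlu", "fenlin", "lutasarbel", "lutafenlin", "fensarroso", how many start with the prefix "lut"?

7

Traverse to the node for "lut", then collect every word in that subtree.
Words under "lut": lutafenlin, lutakade, lutamibel, lutamorpa, lutarunrolin, lutasarbel, lutatortabel
Count: 7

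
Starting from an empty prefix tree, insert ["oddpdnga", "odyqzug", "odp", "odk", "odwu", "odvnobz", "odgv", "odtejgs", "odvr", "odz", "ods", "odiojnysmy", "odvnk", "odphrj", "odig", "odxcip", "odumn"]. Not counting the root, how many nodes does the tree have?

52

Count nodes per top-level branch (shared prefixes stored once):
  'o'-branch (oddpdnga, odgv, odig, odiojnysmy, odk, odp, odphrj, ods, odtejgs, odumn, odvnk, odvnobz, odvr, odwu, odxcip, odyqzug, odz): 52 nodes
Sum: 52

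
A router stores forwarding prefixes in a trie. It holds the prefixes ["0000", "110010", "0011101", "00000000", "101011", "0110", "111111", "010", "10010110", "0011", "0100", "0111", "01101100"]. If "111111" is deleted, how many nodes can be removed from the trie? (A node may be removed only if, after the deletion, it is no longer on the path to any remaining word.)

Walk "111111" from the leaf back toward the root, removing each node that no remaining word uses.
The suffix "1111" (4 nodes) is used only by "111111"; the node for "11" still has the child "0", so pruning stops there.
Nodes removed: 4

4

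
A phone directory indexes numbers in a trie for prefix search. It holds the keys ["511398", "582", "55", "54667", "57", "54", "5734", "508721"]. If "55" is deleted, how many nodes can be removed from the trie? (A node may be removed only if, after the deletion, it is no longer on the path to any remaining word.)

Walk "55" from the leaf back toward the root, removing each node that no remaining word uses.
The suffix "5" (1 node) is used only by "55"; the node for "5" still has the child "1", so pruning stops there.
Nodes removed: 1

1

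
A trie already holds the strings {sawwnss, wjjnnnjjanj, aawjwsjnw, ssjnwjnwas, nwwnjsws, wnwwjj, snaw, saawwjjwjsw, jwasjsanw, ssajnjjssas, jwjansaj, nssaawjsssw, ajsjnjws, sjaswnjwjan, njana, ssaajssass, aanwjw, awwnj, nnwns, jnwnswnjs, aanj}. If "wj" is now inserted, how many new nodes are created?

0

"wj" is already a full path in the trie; only an end-marker is added.
No new nodes are needed: 0.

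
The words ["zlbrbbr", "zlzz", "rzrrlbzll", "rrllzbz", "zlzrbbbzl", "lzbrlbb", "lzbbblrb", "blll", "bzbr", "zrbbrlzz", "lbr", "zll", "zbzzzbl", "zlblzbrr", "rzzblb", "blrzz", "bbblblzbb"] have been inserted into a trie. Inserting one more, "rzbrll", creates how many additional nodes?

4

Walking "rzbrll" from the root, the first 2 characters ("rz") follow existing edges; "b" is the first miss.
Each of the 4 remaining characters creates one node.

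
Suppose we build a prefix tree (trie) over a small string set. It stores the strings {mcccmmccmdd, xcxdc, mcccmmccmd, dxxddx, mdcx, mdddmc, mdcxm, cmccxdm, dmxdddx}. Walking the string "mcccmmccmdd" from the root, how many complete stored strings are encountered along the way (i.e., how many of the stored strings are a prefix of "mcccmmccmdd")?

Check each prefix of "mcccmmccmdd" against the stored set — each match is an end-marker on the path.
Prefixes of the query that are stored words: "mcccmmccmd", "mcccmmccmdd"
Count: 2

2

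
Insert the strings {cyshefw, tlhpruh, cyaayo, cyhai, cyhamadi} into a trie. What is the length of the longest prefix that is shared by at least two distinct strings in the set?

Equivalently: take the maximum, over all pairs, of their longest common prefix length.
"cyhai" and "cyhamadi" agree on "cyha" (4 characters) before diverging; nothing deeper is shared.
Longest shared-prefix length: 4

4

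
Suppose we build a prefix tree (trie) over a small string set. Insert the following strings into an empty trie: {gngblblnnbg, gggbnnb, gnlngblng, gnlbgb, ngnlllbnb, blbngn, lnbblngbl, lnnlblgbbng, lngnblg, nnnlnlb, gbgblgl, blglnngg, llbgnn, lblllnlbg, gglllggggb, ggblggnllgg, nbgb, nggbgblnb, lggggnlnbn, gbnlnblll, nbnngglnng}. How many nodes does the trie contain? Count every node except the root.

147

Insert word by word; a character creates a node only if that edge doesn't already exist:
  "gngblblnnbg" → 11 new (g, n, g, b, l, b, l, n, n, b, g)
  "gggbnnb" → prefix "g" already present; 6 new (g, g, b, n, n, b)
  "gnlngblng" → prefix "gn" already present; 7 new (l, n, g, b, l, n, g)
  "gnlbgb" → prefix "gnl" already present; 3 new (b, g, b)
  "ngnlllbnb" → 9 new (n, g, n, l, l, l, b, n, b)
  "blbngn" → 6 new (b, l, b, n, g, n)
  "lnbblngbl" → 9 new (l, n, b, b, l, n, g, b, l)
  "lnnlblgbbng" → prefix "ln" already present; 9 new (n, l, b, l, g, b, b, n, g)
  "lngnblg" → prefix "ln" already present; 5 new (g, n, b, l, g)
  "nnnlnlb" → prefix "n" already present; 6 new (n, n, l, n, l, b)
  "gbgblgl" → prefix "g" already present; 6 new (b, g, b, l, g, l)
  "blglnngg" → prefix "bl" already present; 6 new (g, l, n, n, g, g)
  "llbgnn" → prefix "l" already present; 5 new (l, b, g, n, n)
  "lblllnlbg" → prefix "l" already present; 8 new (b, l, l, l, n, l, b, g)
  "gglllggggb" → prefix "gg" already present; 8 new (l, l, l, g, g, g, g, b)
  "ggblggnllgg" → prefix "gg" already present; 9 new (b, l, g, g, n, l, l, g, g)
  "nbgb" → prefix "n" already present; 3 new (b, g, b)
  "nggbgblnb" → prefix "ng" already present; 7 new (g, b, g, b, l, n, b)
  "lggggnlnbn" → prefix "l" already present; 9 new (g, g, g, g, n, l, n, b, n)
  "gbnlnblll" → prefix "gb" already present; 7 new (n, l, n, b, l, l, l)
  "nbnngglnng" → prefix "nb" already present; 8 new (n, n, g, g, l, n, n, g)
Total nodes = 11 + 6 + 7 + 3 + 9 + 6 + 9 + 9 + 5 + 6 + 6 + 6 + 5 + 8 + 8 + 9 + 3 + 7 + 9 + 7 + 8 = 147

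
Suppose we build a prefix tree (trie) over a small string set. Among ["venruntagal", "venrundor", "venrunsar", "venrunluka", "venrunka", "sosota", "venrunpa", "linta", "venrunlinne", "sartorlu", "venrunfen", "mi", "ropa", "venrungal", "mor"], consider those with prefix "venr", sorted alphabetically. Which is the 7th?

venrunpa

Filter for "venr…" and sort: "venrundor", "venrunfen", "venrungal", "venrunka", "venrunlinne", "venrunluka", "venrunpa", "venrunsar", "venruntagal"
The 7th is venrunpa.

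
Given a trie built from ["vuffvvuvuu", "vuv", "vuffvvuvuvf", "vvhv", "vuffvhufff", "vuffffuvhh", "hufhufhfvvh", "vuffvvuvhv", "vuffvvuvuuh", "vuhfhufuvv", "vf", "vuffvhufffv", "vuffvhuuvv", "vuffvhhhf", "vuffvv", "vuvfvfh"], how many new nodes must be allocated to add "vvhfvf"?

The longest prefix of "vvhfvf" already in the trie is "vvh" (length 3).
New nodes needed: |"vvhfvf"| − 3 = 6 − 3 = 3.

3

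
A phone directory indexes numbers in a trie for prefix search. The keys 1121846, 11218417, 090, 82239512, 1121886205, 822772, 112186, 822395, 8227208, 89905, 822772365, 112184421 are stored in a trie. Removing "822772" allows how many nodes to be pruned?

After clearing the end-marker at "822772", prune upward until reaching a node still needed by another word.
Every node on "822772" is still needed (e.g. by "822772365"), so nothing is freed.
Nodes removed: 0

0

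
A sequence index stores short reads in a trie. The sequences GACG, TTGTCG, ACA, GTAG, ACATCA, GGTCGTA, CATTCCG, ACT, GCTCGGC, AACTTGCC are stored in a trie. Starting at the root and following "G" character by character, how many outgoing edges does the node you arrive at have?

4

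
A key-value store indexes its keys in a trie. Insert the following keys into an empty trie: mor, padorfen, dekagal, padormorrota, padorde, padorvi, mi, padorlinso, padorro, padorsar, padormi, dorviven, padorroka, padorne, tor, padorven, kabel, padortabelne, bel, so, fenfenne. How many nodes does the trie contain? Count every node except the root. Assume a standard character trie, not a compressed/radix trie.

Trace insertions, counting only characters that open a new branch:
  "mor" → 3 new (m, o, r)
  "padorfen" → 8 new (p, a, d, o, r, f, e, n)
  "dekagal" → 7 new (d, e, k, a, g, a, l)
  "padormorrota" → prefix "pador" already present; 7 new (m, o, r, r, o, t, a)
  "padorde" → prefix "pador" already present; 2 new (d, e)
  "padorvi" → prefix "pador" already present; 2 new (v, i)
  "mi" → prefix "m" already present; 1 new (i)
  "padorlinso" → prefix "pador" already present; 5 new (l, i, n, s, o)
  "padorro" → prefix "pador" already present; 2 new (r, o)
  "padorsar" → prefix "pador" already present; 3 new (s, a, r)
  "padormi" → prefix "padorm" already present; 1 new (i)
  "dorviven" → prefix "d" already present; 7 new (o, r, v, i, v, e, n)
  "padorroka" → prefix "padorro" already present; 2 new (k, a)
  "padorne" → prefix "pador" already present; 2 new (n, e)
  "tor" → 3 new (t, o, r)
  "padorven" → prefix "padorv" already present; 2 new (e, n)
  "kabel" → 5 new (k, a, b, e, l)
  "padortabelne" → prefix "pador" already present; 7 new (t, a, b, e, l, n, e)
  "bel" → 3 new (b, e, l)
  "so" → 2 new (s, o)
  "fenfenne" → 8 new (f, e, n, f, e, n, n, e)
Total nodes = 3 + 8 + 7 + 7 + 2 + 2 + 1 + 5 + 2 + 3 + 1 + 7 + 2 + 2 + 3 + 2 + 5 + 7 + 3 + 2 + 8 = 82

82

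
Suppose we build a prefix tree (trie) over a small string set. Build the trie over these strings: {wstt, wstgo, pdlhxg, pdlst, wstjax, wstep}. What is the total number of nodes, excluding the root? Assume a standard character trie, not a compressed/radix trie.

19

Trie structure (* marks end of a word):
(root)
├─ p
│  └─ d
│     └─ l
│        ├─ h
│        │  └─ x
│        │     └─ g *
│        └─ s
│           └─ t *
└─ w
   └─ s
      └─ t
         ├─ e
         │  └─ p *
         ├─ g
         │  └─ o *
         ├─ j
         │  └─ a
         │     └─ x *
         └─ t *
Counting every labelled node above: 19.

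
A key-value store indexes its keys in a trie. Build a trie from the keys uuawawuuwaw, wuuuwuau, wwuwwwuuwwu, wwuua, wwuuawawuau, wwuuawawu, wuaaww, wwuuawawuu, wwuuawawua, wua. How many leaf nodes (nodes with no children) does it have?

6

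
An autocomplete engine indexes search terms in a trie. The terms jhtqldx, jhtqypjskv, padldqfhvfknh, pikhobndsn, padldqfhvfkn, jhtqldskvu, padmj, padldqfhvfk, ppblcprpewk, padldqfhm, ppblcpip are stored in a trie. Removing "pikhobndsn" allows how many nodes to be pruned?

After clearing the end-marker at "pikhobndsn", prune upward until reaching a node still needed by another word.
The suffix "ikhobndsn" (9 nodes) is used only by "pikhobndsn"; the node for "p" still has the child "a", so pruning stops there.
Nodes removed: 9

9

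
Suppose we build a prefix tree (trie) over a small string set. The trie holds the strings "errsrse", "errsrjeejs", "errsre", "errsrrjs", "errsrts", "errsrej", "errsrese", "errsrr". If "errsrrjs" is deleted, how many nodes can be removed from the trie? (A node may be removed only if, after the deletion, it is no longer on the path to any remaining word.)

Walk "errsrrjs" from the leaf back toward the root, removing each node that no remaining word uses.
The suffix "js" (2 nodes) is used only by "errsrrjs"; "errsrr" is itself a stored word, so pruning stops there.
Nodes removed: 2

2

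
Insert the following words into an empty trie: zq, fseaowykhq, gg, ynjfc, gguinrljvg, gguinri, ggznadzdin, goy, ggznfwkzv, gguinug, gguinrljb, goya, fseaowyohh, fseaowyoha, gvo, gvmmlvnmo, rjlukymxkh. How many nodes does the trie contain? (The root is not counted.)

Insert word by word; a character creates a node only if that edge doesn't already exist:
  "zq" → 2 new (z, q)
  "fseaowykhq" → 10 new (f, s, e, a, o, w, y, k, h, q)
  "gg" → 2 new (g, g)
  "ynjfc" → 5 new (y, n, j, f, c)
  "gguinrljvg" → prefix "gg" already present; 8 new (u, i, n, r, l, j, v, g)
  "gguinri" → prefix "gguinr" already present; 1 new (i)
  "ggznadzdin" → prefix "gg" already present; 8 new (z, n, a, d, z, d, i, n)
  "goy" → prefix "g" already present; 2 new (o, y)
  "ggznfwkzv" → prefix "ggzn" already present; 5 new (f, w, k, z, v)
  "gguinug" → prefix "gguin" already present; 2 new (u, g)
  "gguinrljb" → prefix "gguinrlj" already present; 1 new (b)
  "goya" → prefix "goy" already present; 1 new (a)
  "fseaowyohh" → prefix "fseaowy" already present; 3 new (o, h, h)
  "fseaowyoha" → prefix "fseaowyoh" already present; 1 new (a)
  "gvo" → prefix "g" already present; 2 new (v, o)
  "gvmmlvnmo" → prefix "gv" already present; 7 new (m, m, l, v, n, m, o)
  "rjlukymxkh" → 10 new (r, j, l, u, k, y, m, x, k, h)
Total nodes = 2 + 10 + 2 + 5 + 8 + 1 + 8 + 2 + 5 + 2 + 1 + 1 + 3 + 1 + 2 + 7 + 10 = 70

70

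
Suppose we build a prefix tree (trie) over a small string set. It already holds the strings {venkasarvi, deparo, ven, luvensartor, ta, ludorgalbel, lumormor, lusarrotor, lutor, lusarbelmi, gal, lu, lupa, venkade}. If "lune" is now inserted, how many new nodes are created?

The longest prefix of "lune" already in the trie is "lu" (length 2).
Each of the 2 remaining characters creates one node.

2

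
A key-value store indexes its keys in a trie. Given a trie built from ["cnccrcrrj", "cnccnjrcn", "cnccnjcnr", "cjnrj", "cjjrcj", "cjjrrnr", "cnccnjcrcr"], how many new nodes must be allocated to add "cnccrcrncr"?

3

Walking "cnccrcrncr" from the root, the first 7 characters ("cnccrcr") follow existing edges; "n" is the first miss.
New nodes needed: |"cnccrcrncr"| − 7 = 10 − 7 = 3.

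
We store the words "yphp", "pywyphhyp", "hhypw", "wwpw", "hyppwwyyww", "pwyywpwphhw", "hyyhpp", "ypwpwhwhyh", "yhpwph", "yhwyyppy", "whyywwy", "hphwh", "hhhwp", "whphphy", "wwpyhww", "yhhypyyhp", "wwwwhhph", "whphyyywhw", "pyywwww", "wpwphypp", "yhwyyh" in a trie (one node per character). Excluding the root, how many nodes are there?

118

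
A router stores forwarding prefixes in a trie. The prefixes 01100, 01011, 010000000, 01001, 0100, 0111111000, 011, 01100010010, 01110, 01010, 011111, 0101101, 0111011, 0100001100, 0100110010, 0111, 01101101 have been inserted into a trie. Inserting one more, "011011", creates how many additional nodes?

0

"011011" is already a full path in the trie; only an end-marker is added.
No new nodes are needed: 0.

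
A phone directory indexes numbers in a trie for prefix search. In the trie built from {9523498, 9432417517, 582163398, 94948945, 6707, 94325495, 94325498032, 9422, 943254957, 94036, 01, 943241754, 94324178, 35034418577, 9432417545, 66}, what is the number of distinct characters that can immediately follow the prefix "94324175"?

2

Walk "94324175" from the root, arriving at one node.
Characters that immediately follow "94324175" among the stored strings: {1, 4}.
That node has 2 child edges.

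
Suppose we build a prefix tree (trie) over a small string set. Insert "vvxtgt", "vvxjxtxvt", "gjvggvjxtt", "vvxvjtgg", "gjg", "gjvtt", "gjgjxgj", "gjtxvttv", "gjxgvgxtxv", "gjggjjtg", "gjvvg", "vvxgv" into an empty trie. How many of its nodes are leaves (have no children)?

11

Leaves are exactly the stored words that no other stored word extends.
Those words: "gjggjjtg", "gjgjxgj", "gjtxvttv", "gjvggvjxtt", "gjvtt", "gjvvg", "gjxgvgxtxv", "vvxgv", "vvxjxtxvt", "vvxtgt", "vvxvjtgg"
Leaf count: 11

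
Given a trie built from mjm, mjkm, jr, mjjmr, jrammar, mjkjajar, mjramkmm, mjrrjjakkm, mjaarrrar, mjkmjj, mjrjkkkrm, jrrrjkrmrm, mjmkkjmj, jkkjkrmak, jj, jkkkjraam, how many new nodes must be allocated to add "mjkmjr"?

1

"mjkmj" is already a path in the trie; the remaining "r" must be added.
Each of the 1 remaining characters creates one node.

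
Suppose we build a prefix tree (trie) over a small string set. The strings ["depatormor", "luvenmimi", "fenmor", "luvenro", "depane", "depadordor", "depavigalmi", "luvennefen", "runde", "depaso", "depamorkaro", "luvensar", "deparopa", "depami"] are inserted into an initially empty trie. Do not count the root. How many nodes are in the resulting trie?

69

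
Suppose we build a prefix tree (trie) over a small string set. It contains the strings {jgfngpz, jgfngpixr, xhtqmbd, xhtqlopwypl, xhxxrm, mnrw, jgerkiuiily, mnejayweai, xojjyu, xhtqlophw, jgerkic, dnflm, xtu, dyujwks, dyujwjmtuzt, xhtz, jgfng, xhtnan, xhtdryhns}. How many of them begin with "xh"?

Walk to "xh"; the words in its subtree are exactly those with that prefix.
Words under "xh": xhtdryhns, xhtnan, xhtqlophw, xhtqlopwypl, xhtqmbd, xhtz, xhxxrm
Count: 7

7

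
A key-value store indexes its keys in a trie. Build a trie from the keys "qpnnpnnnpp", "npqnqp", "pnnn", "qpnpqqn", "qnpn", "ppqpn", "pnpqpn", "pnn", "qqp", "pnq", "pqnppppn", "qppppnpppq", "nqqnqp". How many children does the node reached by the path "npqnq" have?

1

The children of the "npqnq" node are the distinct next characters among strings starting with "npqnq".
Characters that immediately follow "npqnq" among the stored strings: {p}.
That node has 1 child edge.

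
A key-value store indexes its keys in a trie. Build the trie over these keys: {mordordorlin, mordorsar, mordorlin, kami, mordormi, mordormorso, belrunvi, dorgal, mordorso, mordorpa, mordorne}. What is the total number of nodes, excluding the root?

47

For each word, the new-node count is its length minus the longest prefix already in the trie:
  "mordordorlin" → 12 new (m, o, r, d, o, r, d, o, r, l, i, n)
  "mordorsar" → prefix "mordor" already present; 3 new (s, a, r)
  "mordorlin" → prefix "mordor" already present; 3 new (l, i, n)
  "kami" → 4 new (k, a, m, i)
  "mordormi" → prefix "mordor" already present; 2 new (m, i)
  "mordormorso" → prefix "mordorm" already present; 4 new (o, r, s, o)
  "belrunvi" → 8 new (b, e, l, r, u, n, v, i)
  "dorgal" → 6 new (d, o, r, g, a, l)
  "mordorso" → prefix "mordors" already present; 1 new (o)
  "mordorpa" → prefix "mordor" already present; 2 new (p, a)
  "mordorne" → prefix "mordor" already present; 2 new (n, e)
Total nodes = 12 + 3 + 3 + 4 + 2 + 4 + 8 + 6 + 1 + 2 + 2 = 47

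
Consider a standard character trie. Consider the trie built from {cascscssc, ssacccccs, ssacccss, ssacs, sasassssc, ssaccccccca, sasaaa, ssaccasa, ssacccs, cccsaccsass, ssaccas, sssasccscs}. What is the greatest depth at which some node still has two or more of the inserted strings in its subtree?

Look for the deepest trie node that still has at least two words in its subtree.
"ssaccccccca" and "ssacccccs" agree on "ssaccccc" (8 characters) before diverging; nothing deeper is shared.
Longest shared-prefix length: 8

8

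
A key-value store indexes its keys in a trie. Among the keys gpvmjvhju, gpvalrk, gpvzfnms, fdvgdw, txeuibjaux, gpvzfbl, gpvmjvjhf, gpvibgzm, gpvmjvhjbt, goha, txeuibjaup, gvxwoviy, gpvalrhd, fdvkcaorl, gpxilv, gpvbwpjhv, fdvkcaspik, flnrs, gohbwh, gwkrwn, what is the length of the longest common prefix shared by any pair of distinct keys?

9

The deepest shared node is where two words last agree before diverging.
e.g. "txeuibjaup" and "txeuibjaux" share the prefix "txeuibjau" of length 9; no pair shares a longer one.
Longest shared-prefix length: 9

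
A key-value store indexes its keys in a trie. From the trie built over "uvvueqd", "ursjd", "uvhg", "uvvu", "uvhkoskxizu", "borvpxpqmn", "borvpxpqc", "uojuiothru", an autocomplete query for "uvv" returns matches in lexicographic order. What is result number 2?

Words with prefix "uvv", in lexicographic order: "uvvu", "uvvueqd"
Position 2: uvvueqd

uvvueqd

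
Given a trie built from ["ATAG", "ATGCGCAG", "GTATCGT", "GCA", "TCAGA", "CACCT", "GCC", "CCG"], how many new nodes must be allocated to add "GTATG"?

"GTAT" is already a path in the trie; the remaining "G" must be added.
Each of the 1 remaining characters creates one node.

1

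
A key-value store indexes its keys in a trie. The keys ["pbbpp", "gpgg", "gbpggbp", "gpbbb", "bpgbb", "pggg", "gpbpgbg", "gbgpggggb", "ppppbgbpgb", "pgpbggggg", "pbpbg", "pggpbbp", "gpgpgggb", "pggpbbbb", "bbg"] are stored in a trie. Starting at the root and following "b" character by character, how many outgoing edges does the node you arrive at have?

The children of the "b" node are the distinct next characters among strings starting with "b".
Distinct next characters after "b": b, p.
That node has 2 child edges.

2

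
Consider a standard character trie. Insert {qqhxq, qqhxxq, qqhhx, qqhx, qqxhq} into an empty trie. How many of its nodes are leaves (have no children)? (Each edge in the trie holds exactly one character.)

A leaf is a node with no children — equivalently, the end of a word that is not a proper prefix of any other stored word.
Those words: "qqhhx", "qqhxq", "qqhxxq", "qqxhq"
Leaf count: 4

4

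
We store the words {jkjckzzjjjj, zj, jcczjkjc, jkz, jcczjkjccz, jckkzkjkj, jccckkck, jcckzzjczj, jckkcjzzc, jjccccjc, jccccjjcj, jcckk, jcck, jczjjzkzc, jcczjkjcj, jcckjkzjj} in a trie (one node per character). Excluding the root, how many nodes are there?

73

Trace insertions, counting only characters that open a new branch:
  "jkjckzzjjjj" → 11 new (j, k, j, c, k, z, z, j, j, j, j)
  "zj" → 2 new (z, j)
  "jcczjkjc" → prefix "j" already present; 7 new (c, c, z, j, k, j, c)
  "jkz" → prefix "jk" already present; 1 new (z)
  "jcczjkjccz" → prefix "jcczjkjc" already present; 2 new (c, z)
  "jckkzkjkj" → prefix "jc" already present; 7 new (k, k, z, k, j, k, j)
  "jccckkck" → prefix "jcc" already present; 5 new (c, k, k, c, k)
  "jcckzzjczj" → prefix "jcc" already present; 7 new (k, z, z, j, c, z, j)
  "jckkcjzzc" → prefix "jckk" already present; 5 new (c, j, z, z, c)
  "jjccccjc" → prefix "j" already present; 7 new (j, c, c, c, c, j, c)
  "jccccjjcj" → prefix "jccc" already present; 5 new (c, j, j, c, j)
  "jcckk" → prefix "jcck" already present; 1 new (k)
  "jcck" → prefix "jcck" already present; 0 new (none)
  "jczjjzkzc" → prefix "jc" already present; 7 new (z, j, j, z, k, z, c)
  "jcczjkjcj" → prefix "jcczjkjc" already present; 1 new (j)
  "jcckjkzjj" → prefix "jcck" already present; 5 new (j, k, z, j, j)
Total nodes = 11 + 2 + 7 + 1 + 2 + 7 + 5 + 7 + 5 + 7 + 5 + 1 + 0 + 7 + 1 + 5 = 73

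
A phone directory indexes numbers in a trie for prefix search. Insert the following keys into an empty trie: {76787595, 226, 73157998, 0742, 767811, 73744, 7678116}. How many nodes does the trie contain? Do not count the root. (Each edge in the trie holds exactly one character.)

28

Count nodes per top-level branch (shared prefixes stored once):
  '0'-branch (0742): 4 nodes
  '2'-branch (226): 3 nodes
  '7'-branch (73157998, 73744, 767811, 7678116, 76787595): 21 nodes
Sum: 28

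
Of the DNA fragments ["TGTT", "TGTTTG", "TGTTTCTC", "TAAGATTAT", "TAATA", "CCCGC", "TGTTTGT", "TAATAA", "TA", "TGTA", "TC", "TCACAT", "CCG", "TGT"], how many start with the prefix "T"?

Walk to "T"; the words in its subtree are exactly those with that prefix.
Words under "T": TA, TAAGATTAT, TAATA, TAATAA, TC, TCACAT, TGT, TGTA, TGTT, TGTTTCTC, TGTTTG, TGTTTGT
Count: 12

12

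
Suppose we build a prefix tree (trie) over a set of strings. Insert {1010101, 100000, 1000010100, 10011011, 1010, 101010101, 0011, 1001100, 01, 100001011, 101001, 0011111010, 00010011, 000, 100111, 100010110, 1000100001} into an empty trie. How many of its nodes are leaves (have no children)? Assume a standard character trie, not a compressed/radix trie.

A leaf is a node with no children — equivalently, the end of a word that is not a proper prefix of any other stored word.
Those words: "00010011", "0011111010", "01", "100000", "1000010100", "100001011", "1000100001", "100010110", "1001100", "10011011", "100111", "101001", "101010101"
Leaf count: 13

13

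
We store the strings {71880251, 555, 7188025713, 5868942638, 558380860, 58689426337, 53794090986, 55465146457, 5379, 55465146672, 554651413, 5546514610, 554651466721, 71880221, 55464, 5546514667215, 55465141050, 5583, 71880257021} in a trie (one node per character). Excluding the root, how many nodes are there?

Trace insertions, counting only characters that open a new branch:
  "71880251" → 8 new (7, 1, 8, 8, 0, 2, 5, 1)
  "555" → 3 new (5, 5, 5)
  "7188025713" → prefix "7188025" already present; 3 new (7, 1, 3)
  "5868942638" → prefix "5" already present; 9 new (8, 6, 8, 9, 4, 2, 6, 3, 8)
  "558380860" → prefix "55" already present; 7 new (8, 3, 8, 0, 8, 6, 0)
  "58689426337" → prefix "586894263" already present; 2 new (3, 7)
  "53794090986" → prefix "5" already present; 10 new (3, 7, 9, 4, 0, 9, 0, 9, 8, 6)
  "55465146457" → prefix "55" already present; 9 new (4, 6, 5, 1, 4, 6, 4, 5, 7)
  "5379" → prefix "5379" already present; 0 new (none)
  "55465146672" → prefix "55465146" already present; 3 new (6, 7, 2)
  "554651413" → prefix "5546514" already present; 2 new (1, 3)
  "5546514610" → prefix "55465146" already present; 2 new (1, 0)
  "554651466721" → prefix "55465146672" already present; 1 new (1)
  "71880221" → prefix "718802" already present; 2 new (2, 1)
  "55464" → prefix "5546" already present; 1 new (4)
  "5546514667215" → prefix "554651466721" already present; 1 new (5)
  "55465141050" → prefix "55465141" already present; 3 new (0, 5, 0)
  "5583" → prefix "5583" already present; 0 new (none)
  "71880257021" → prefix "71880257" already present; 3 new (0, 2, 1)
Total nodes = 8 + 3 + 3 + 9 + 7 + 2 + 10 + 9 + 0 + 3 + 2 + 2 + 1 + 2 + 1 + 1 + 3 + 0 + 3 = 69

69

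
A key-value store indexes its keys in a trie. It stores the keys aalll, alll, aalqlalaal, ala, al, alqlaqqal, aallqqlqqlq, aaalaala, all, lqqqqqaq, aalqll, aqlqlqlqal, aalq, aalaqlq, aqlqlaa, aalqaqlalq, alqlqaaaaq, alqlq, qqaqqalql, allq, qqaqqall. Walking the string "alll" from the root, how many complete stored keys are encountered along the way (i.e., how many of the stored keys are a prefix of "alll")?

3

Check each prefix of "alll" against the stored set — each match is an end-marker on the path.
Prefixes of the query that are stored words: "al", "all", "alll"
Count: 3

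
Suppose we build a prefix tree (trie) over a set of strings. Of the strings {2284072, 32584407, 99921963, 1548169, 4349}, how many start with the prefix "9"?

1

Traverse to the node for "9", then collect every word in that subtree.
Matches: "99921963"
Count: 1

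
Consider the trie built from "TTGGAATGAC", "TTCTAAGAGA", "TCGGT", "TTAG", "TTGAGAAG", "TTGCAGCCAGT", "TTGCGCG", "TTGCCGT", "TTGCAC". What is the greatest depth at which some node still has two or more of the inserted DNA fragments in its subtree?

5

The deepest shared node is where two words last agree before diverging.
e.g. "TTGCAC" and "TTGCAGCCAGT" share the prefix "TTGCA" of length 5; no pair shares a longer one.
Longest shared-prefix length: 5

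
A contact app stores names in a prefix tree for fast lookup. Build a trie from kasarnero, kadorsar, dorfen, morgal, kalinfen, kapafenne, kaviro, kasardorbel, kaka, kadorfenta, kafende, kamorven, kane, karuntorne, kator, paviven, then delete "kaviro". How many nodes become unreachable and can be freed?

4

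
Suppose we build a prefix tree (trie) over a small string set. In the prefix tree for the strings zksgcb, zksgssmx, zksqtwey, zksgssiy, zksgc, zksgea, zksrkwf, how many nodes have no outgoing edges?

A leaf is a node with no children — equivalently, the end of a word that is not a proper prefix of any other stored word.
Those words: "zksgcb", "zksgea", "zksgssiy", "zksgssmx", "zksqtwey", "zksrkwf"
Leaf count: 6

6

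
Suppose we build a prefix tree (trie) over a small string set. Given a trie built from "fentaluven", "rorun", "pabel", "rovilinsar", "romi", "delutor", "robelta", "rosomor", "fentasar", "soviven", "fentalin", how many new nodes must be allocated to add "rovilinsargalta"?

5

Walking "rovilinsargalta" from the root, the first 10 characters ("rovilinsar") follow existing edges; "g" is the first miss.
So 15 − 10 = 5 new nodes.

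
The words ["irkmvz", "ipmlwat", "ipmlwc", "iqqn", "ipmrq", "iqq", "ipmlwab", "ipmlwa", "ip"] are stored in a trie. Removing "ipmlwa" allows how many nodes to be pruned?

After clearing the end-marker at "ipmlwa", prune upward until reaching a node still needed by another word.
Every node on "ipmlwa" is still needed (e.g. by "ipmlwat"), so nothing is freed.
Nodes removed: 0

0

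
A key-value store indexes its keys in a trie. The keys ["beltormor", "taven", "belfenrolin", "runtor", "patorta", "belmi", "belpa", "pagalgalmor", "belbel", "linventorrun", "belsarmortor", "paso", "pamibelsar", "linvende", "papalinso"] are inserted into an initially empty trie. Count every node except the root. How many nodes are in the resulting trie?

91

Count nodes per top-level branch (shared prefixes stored once):
  'b'-branch (belbel, belfenrolin, belmi, belpa, belsarmortor, beltormor): 33 nodes
  'l'-branch (linvende, linventorrun): 14 nodes
  'p'-branch (pagalgalmor, pamibelsar, papalinso, paso, patorta): 33 nodes
  'r'-branch (runtor): 6 nodes
  't'-branch (taven): 5 nodes
Sum: 91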